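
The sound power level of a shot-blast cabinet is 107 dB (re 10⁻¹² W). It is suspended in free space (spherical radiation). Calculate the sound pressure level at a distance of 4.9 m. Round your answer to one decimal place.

The power spreads over a sphere of area 4π·r², so L_p = L_w − 10·log₁₀(4π·r²).
4π·r² = 301.7 m², 10·log₁₀ of that is 24.796 dB.
L_p = 107 − 24.796 = 82.20 dB.

82.2 dB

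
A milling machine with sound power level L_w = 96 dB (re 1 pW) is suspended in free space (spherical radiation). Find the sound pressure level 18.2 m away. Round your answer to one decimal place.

59.8 dB

The power spreads over a sphere of area 4π·r², so L_p = L_w − 10·log₁₀(4π·r²).
4π·r² = 4162 m², 10·log₁₀ of that is 36.194 dB.
L_p = 96 − 36.194 = 59.81 dB.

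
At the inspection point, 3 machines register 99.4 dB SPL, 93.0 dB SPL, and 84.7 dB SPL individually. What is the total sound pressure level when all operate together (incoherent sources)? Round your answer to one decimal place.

100.4 dB SPL

Incoherent sources combine by intensity addition: L_total = 10·log₁₀(Σ 10^(L_i/10)).
Σ 10^(L/10) = 10^(99.4/10) + 10^(93.0/10) + 10^(84.7/10) = 1.100e+10.
L_total = 10·log₁₀(1.100e+10) = 100.41 dB SPL.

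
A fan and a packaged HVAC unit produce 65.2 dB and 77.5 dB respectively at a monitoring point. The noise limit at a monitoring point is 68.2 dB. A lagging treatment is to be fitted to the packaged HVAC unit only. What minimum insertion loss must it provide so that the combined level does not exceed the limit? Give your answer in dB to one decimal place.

The untreated sources together contribute 10^(65.2/10) = 3.311e+06, i.e. 65.20 dB.
The limit corresponds to 10^(68.2/10) = 6.607e+06; subtracting the fixed part leaves 3.296e+06 for the packaged HVAC unit, i.e. 65.18 dB.
So the packaged HVAC unit must be reduced from 77.5 to 65.18 dB: IL = 12.32 dB.

12.3 dB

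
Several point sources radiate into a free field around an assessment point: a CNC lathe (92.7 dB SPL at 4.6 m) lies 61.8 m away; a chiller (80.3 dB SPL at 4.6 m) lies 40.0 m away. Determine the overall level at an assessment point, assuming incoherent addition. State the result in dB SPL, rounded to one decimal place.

First find each source's level at the receiver (point-source: −20·log₁₀(r/r_ref)), then combine on an intensity basis.
CNC lathe: 92.7 − 20·log₁₀(61.8/4.6) = 92.7 − 22.56 = 70.14 dB SPL.
chiller: 80.3 − 20·log₁₀(40.0/4.6) = 80.3 − 18.79 = 61.51 dB SPL.
Σ 10^(L/10) = 1.173e+07 → L_total = 10·log₁₀(1.173e+07) = 70.69 dB SPL.

70.7 dB SPL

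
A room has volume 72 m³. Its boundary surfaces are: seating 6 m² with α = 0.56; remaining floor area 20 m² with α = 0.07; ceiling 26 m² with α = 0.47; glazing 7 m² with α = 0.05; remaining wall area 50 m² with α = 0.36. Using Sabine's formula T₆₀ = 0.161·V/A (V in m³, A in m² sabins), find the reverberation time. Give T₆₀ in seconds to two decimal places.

0.33 s

Total absorption A = 6·0.56 + 20·0.07 + 26·0.47 + 7·0.05 + 50·0.36 = 35.33 m² sabins.
T₆₀ = 0.161 × 72 / 35.33 = 0.328 s.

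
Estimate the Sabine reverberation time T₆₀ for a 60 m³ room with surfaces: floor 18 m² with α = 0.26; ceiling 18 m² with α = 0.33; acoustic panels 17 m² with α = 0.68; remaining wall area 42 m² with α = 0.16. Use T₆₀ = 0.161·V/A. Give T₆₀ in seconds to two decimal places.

0.33 s

Total absorption A = 18·0.26 + 18·0.33 + 17·0.68 + 42·0.16 = 28.90 m² sabins.
T₆₀ = 0.161 × 60 / 28.90 = 0.334 s.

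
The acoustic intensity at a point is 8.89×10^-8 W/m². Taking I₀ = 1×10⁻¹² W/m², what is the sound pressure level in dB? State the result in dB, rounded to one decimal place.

49.5 dB

I/I₀ = 8.89×10^-8/10⁻¹² = 8.89×10^4, and L = 10·log₁₀(I/I₀).
L = 10·(0.9489 + 4) = 49.49 dB.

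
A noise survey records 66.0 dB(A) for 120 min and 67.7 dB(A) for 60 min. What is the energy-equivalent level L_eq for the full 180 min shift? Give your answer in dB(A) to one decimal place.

66.6 dB(A)

The energy average is taken in the linear domain: L_eq = 10·log₁₀[(Σ tᵢ·10^(Lᵢ/10))/T], T = 180 min.
Σ tᵢ·10^(Lᵢ/10) = 120·10^(66.0/10) + 60·10^(67.7/10) = 8.310e+08.
L_eq = 10·log₁₀(8.310e+08/180) = 66.64 dB(A).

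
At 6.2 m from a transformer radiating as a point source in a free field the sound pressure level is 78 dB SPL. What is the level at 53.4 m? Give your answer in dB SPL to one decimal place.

Point-source attenuation: ΔL = 20·log₁₀(r₂/r₁) = 20·log₁₀(53.4/6.2) = 18.703 dB.
L₂ = 78 − 20·log₁₀(53.4/6.2) = 78 − 18.703 = 59.30 dB SPL.

59.3 dB SPL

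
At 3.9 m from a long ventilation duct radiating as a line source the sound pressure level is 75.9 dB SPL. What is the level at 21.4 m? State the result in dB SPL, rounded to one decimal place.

68.5 dB SPL

Line-source attenuation: ΔL = 10·log₁₀(r₂/r₁) = 10·log₁₀(21.4/3.9) = 7.393 dB.
L₂ = 75.9 − 10·log₁₀(21.4/3.9) = 75.9 − 7.393 = 68.51 dB SPL.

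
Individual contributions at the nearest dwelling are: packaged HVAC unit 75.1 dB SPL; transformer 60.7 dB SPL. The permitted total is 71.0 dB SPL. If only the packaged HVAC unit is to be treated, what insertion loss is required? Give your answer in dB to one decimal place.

The untreated sources together contribute 10^(60.7/10) = 1.175e+06, i.e. 60.70 dB SPL.
The limit corresponds to 10^(71.0/10) = 1.259e+07; subtracting the fixed part leaves 1.141e+07 for the packaged HVAC unit, i.e. 70.57 dB SPL.
So the packaged HVAC unit must be reduced from 75.1 to 70.57 dB SPL: IL = 4.53 dB.

4.5 dB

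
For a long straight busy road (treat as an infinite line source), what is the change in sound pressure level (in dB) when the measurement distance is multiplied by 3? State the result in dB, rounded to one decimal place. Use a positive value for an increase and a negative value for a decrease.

-4.8 dB

Line-source spreading: ΔL = −10·log₁₀(r₂/r₁).
ΔL = −10·log₁₀(3) = -4.77 dB.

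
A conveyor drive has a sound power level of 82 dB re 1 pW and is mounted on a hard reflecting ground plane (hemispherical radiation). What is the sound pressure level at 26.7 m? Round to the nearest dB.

45 dB

Free-field hemispherical radiation: L_p = L_w − 10·log₁₀(2π·r²), r = 26.7 m.
2π·r² = 4479 m², 10·log₁₀ of that is 36.512 dB.
L_p = 82 − 36.512 = 45.49 dB.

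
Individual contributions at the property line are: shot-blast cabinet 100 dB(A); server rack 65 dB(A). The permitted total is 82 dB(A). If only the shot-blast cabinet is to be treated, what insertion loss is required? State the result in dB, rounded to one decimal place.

Fixed contribution from the other source: Σ 10^(L/10) = 10^(65/10) = 3.162e+06 (65.00 dB(A)).
The limit corresponds to 10^(82/10) = 1.585e+08; subtracting the fixed part leaves 1.553e+08 for the shot-blast cabinet, i.e. 81.91 dB(A).
Required insertion loss = 100 − 81.91 = 18.09 dB.

18.1 dB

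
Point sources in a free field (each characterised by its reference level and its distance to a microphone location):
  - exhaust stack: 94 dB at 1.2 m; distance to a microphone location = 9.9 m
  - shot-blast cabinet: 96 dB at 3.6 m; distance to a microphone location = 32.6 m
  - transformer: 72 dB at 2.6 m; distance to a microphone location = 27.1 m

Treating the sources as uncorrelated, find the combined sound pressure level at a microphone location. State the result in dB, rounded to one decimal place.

First find each source's level at the receiver (point-source: −20·log₁₀(r/r_ref)), then combine on an intensity basis.
exhaust stack: 94 − 20·log₁₀(9.9/1.2) = 94 − 18.33 = 75.67 dB.
shot-blast cabinet: 96 − 20·log₁₀(32.6/3.6) = 96 − 19.14 = 76.86 dB.
transformer: 72 − 20·log₁₀(27.1/2.6) = 72 − 20.36 = 51.64 dB.
Σ 10^(L/10) = 8.560e+07 → L_total = 10·log₁₀(8.560e+07) = 79.32 dB.

79.3 dB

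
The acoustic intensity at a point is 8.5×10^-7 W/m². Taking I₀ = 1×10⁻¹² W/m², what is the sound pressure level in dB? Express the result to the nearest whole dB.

I/I₀ = 8.5×10^-7/10⁻¹² = 8.5×10^5, and L = 10·log₁₀(I/I₀).
L = 10·(0.9294 + 5) = 59.29 dB.

59 dB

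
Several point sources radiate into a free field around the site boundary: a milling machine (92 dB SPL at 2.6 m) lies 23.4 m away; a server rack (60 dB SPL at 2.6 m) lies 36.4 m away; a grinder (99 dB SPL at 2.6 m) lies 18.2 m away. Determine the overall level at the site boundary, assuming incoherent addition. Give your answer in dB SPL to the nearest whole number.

83 dB SPL

First find each source's level at the receiver (point-source: −20·log₁₀(r/r_ref)), then combine on an intensity basis.
milling machine: 92 − 20·log₁₀(23.4/2.6) = 92 − 19.08 = 72.92 dB SPL.
server rack: 60 − 20·log₁₀(36.4/2.6) = 60 − 22.92 = 37.08 dB SPL.
grinder: 99 − 20·log₁₀(18.2/2.6) = 99 − 16.90 = 82.10 dB SPL.
Σ 10^(L/10) = 1.817e+08 → L_total = 10·log₁₀(1.817e+08) = 82.59 dB SPL.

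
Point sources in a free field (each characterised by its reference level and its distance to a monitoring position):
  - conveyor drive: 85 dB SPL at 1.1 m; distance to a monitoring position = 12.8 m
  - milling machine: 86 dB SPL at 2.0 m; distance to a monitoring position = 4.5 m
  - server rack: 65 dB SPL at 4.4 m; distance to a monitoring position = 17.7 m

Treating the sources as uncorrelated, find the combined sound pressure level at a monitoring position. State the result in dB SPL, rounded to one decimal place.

79.1 dB SPL

Propagate each source to the receiver with L = L_ref − 20·log₁₀(r/r_ref), then add intensities.
conveyor drive: 85 − 20·log₁₀(12.8/1.1) = 85 − 21.32 = 63.68 dB SPL.
milling machine: 86 − 20·log₁₀(4.5/2.0) = 86 − 7.04 = 78.96 dB SPL.
server rack: 65 − 20·log₁₀(17.7/4.4) = 65 − 12.09 = 52.91 dB SPL.
Σ 10^(L/10) = 8.117e+07 → L_total = 10·log₁₀(8.117e+07) = 79.09 dB SPL.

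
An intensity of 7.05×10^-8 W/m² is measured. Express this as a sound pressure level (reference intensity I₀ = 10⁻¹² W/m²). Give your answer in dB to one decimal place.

48.5 dB

I/I₀ = 7.05×10^-8/10⁻¹² = 7.05×10^4, and L = 10·log₁₀(I/I₀).
L = 10·(0.8482 + 4) = 48.48 dB.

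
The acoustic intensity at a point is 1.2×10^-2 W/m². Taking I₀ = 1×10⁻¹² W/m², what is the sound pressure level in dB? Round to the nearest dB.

101 dB

Dividing by I₀ shifts the exponent by 12: I/I₀ = 1.2×10^10.
L = 10·(0.0792 + 10) = 100.79 dB.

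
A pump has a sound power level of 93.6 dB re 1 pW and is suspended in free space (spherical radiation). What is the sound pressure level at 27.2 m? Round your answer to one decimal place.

53.9 dB

Free-field spherical radiation: L_p = L_w − 10·log₁₀(4π·r²), r = 27.2 m.
4π·r² = 9297 m², 10·log₁₀ of that is 39.683 dB.
L_p = 93.6 − 39.683 = 53.92 dB.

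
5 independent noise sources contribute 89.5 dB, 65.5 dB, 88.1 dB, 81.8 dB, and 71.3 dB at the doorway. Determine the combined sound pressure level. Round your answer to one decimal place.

Incoherent sources combine by intensity addition: L_total = 10·log₁₀(Σ 10^(L_i/10)).
Σ 10^(L/10) = 10^(89.5/10) + 10^(65.5/10) + 10^(88.1/10) + 10^(81.8/10) + 10^(71.3/10) = 1.705e+09.
L_total = 10·log₁₀(1.705e+09) = 92.32 dB.

92.3 dB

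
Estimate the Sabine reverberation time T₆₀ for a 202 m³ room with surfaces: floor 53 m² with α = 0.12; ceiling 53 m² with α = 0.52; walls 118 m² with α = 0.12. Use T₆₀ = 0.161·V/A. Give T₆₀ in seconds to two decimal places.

Total absorption A = 53·0.12 + 53·0.52 + 118·0.12 = 48.08 m² sabins.
T₆₀ = 0.161 × 202 / 48.08 = 0.676 s.

0.68 s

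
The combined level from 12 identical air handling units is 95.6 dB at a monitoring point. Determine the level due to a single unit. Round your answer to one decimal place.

84.8 dB

12 equal contributions raise the level by 10·log₁₀ 12 = 10.792 dB, so each unit alone gives 95.6 − 10.792.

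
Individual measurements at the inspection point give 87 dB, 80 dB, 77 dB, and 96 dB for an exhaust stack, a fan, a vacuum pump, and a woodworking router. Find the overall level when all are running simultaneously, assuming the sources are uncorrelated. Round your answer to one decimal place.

96.7 dB

Incoherent sources combine by intensity addition: L_total = 10·log₁₀(Σ 10^(L_i/10)).
Σ 10^(L/10) = 10^(87/10) + 10^(80/10) + 10^(77/10) + 10^(96/10) = 4.632e+09.
L_total = 10·log₁₀(4.632e+09) = 96.66 dB.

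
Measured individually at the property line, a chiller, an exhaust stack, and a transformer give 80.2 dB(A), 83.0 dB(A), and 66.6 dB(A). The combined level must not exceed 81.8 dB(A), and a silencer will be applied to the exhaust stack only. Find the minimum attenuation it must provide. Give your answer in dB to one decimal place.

Fixed contribution from the other sources: Σ 10^(L/10) = 10^(80.2/10) + 10^(66.6/10) = 1.093e+08 (80.39 dB(A)).
The limit corresponds to 10^(81.8/10) = 1.514e+08; subtracting the fixed part leaves 4.207e+07 for the exhaust stack, i.e. 76.24 dB(A).
So the exhaust stack must be reduced from 83.0 to 76.24 dB(A): IL = 6.76 dB.

6.8 dB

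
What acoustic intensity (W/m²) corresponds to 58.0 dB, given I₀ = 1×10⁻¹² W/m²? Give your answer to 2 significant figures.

L = 10·log₁₀(I/I₀) ⇒ I = I₀·10^(L/10) = 10⁻¹² × 10^5.80.

6.3e-07 W/m²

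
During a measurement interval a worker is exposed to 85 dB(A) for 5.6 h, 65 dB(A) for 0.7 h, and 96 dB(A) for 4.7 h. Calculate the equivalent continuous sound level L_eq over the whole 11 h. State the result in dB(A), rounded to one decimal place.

92.7 dB(A)

Weight each interval's intensity by its duration and average over T = 11 h:
Σ tᵢ·10^(Lᵢ/10) = 5.6·10^(85/10) + 0.7·10^(65/10) + 4.7·10^(96/10) = 2.048e+10.
L_eq = 10·log₁₀(2.048e+10/11) = 92.70 dB(A).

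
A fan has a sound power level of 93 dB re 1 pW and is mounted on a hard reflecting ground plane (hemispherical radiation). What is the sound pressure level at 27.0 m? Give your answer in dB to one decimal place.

56.4 dB

Free-field hemispherical radiation: L_p = L_w − 10·log₁₀(2π·r²), r = 27.0 m.
2π·r² = 4580 m², 10·log₁₀ of that is 36.609 dB.
L_p = 93 − 36.609 = 56.39 dB.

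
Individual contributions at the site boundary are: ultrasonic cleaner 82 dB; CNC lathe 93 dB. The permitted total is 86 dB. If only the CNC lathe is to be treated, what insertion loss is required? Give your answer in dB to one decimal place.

Everything except the CNC lathe sums to 10^(82/10) = 1.585e+08 in linear terms, 82.00 dB.
The limit corresponds to 10^(86/10) = 3.981e+08; subtracting the fixed part leaves 2.396e+08 for the CNC lathe, i.e. 83.80 dB.
Required insertion loss = 93 − 83.80 = 9.20 dB.

9.2 dB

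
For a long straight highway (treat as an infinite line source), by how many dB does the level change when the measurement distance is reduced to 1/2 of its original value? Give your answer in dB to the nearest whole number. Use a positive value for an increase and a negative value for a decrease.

A line source loses 3 dB per doubling of distance; generally ΔL = −10·log₁₀(r₂/r₁).
ΔL = −10·log₁₀(0.5) = +3.01 dB.

+3 dB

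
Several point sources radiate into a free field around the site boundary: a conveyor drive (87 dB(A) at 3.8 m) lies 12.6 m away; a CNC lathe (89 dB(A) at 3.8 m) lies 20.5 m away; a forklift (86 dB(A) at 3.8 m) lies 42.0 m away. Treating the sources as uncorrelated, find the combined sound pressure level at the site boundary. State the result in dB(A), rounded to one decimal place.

78.8 dB(A)

Propagate each source to the receiver with L = L_ref − 20·log₁₀(r/r_ref), then add intensities.
conveyor drive: 87 − 20·log₁₀(12.6/3.8) = 87 − 10.41 = 76.59 dB(A).
CNC lathe: 89 − 20·log₁₀(20.5/3.8) = 89 − 14.64 = 74.36 dB(A).
forklift: 86 − 20·log₁₀(42.0/3.8) = 86 − 20.87 = 65.13 dB(A).
Σ 10^(L/10) = 7.614e+07 → L_total = 10·log₁₀(7.614e+07) = 78.82 dB(A).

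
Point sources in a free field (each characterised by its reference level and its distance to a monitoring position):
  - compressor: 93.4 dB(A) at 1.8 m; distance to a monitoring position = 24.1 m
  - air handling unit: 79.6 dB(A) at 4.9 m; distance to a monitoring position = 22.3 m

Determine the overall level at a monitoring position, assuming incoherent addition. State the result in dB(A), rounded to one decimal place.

Apply inverse-square spreading to bring every level to the receiver, then sum 10^(L/10).
compressor: 93.4 − 20·log₁₀(24.1/1.8) = 93.4 − 22.53 = 70.87 dB(A).
air handling unit: 79.6 − 20·log₁₀(22.3/4.9) = 79.6 − 13.16 = 66.44 dB(A).
Σ 10^(L/10) = 1.661e+07 → L_total = 10·log₁₀(1.661e+07) = 72.20 dB(A).

72.2 dB(A)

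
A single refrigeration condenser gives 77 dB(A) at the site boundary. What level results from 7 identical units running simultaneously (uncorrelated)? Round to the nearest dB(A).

85 dB(A)

L_total = L₁ + 10·log₁₀ N for N identical incoherent sources.
L_total = 77 + 10·log₁₀(7) = 77 + 8.451 = 85.45 dB(A).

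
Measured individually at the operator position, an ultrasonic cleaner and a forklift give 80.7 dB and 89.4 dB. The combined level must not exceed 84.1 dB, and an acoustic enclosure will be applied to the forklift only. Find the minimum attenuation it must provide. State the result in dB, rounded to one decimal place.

The untreated sources together contribute 10^(80.7/10) = 1.175e+08, i.e. 80.70 dB.
The limit corresponds to 10^(84.1/10) = 2.570e+08; subtracting the fixed part leaves 1.395e+08 for the forklift, i.e. 81.45 dB.
So the forklift must be reduced from 89.4 to 81.45 dB: IL = 7.95 dB.

8.0 dB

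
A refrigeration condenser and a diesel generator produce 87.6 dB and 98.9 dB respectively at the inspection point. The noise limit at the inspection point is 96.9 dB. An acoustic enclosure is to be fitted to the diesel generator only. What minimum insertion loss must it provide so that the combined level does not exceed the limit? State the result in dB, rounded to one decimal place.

2.5 dB

Fixed contribution from the other source: Σ 10^(L/10) = 10^(87.6/10) = 5.754e+08 (87.60 dB).
To meet 96.9 dB overall, the treated diesel generator may contribute at most 10^(96.9/10) − 5.754e+08 = 4.322e+09, i.e. 96.36 dB.
So the diesel generator must be reduced from 98.9 to 96.36 dB: IL = 2.54 dB.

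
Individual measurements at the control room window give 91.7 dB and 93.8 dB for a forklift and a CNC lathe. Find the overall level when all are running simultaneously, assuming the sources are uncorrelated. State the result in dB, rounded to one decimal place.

95.9 dB

Incoherent sources combine by intensity addition: L_total = 10·log₁₀(Σ 10^(L_i/10)).
Σ 10^(L/10) = 10^(91.7/10) + 10^(93.8/10) = 3.878e+09.
L_total = 10·log₁₀(3.878e+09) = 95.89 dB.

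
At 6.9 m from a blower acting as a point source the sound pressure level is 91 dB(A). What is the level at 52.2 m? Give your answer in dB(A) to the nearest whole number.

Spherical spreading from a point source gives a 20·log₁₀(r₂/r₁) drop.
L₂ = 91 − 20·log₁₀(52.2/6.9) = 91 − 17.576 = 73.42 dB(A).

73 dB(A)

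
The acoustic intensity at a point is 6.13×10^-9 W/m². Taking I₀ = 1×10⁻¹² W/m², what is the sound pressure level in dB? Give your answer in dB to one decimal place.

L = 10·log₁₀(I/I₀) = 10·log₁₀(6.13×10^-9/10⁻¹²) = 10·log₁₀(6.13×10^3).
L = 10·(0.7875 + 3) = 37.87 dB.

37.9 dB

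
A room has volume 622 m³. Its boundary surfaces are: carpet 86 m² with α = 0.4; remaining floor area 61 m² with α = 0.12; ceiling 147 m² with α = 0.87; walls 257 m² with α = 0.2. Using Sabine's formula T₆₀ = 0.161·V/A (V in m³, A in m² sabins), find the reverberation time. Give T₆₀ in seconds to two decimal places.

0.45 s

Summing Sᵢαᵢ: 86·0.4 + 61·0.12 + 147·0.87 + 257·0.2 = 221.01 m².
T₆₀ = 0.161·V/A = 0.161·622/221.01 = 0.453 s.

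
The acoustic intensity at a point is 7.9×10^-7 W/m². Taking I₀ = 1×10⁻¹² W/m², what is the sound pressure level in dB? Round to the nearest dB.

L = 10·log₁₀(I/I₀) = 10·log₁₀(7.9×10^-7/10⁻¹²) = 10·log₁₀(7.9×10^5).
L = 10·(0.8976 + 5) = 58.98 dB.

59 dB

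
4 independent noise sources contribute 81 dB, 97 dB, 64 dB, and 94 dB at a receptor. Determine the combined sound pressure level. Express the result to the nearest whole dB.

For uncorrelated sources the intensities add, so convert each level to linear form, sum, and take 10·log₁₀ of the total.
Σ 10^(L/10) = 10^(81/10) + 10^(97/10) + 10^(64/10) + 10^(94/10) = 7.652e+09.
L_total = 10·log₁₀(7.652e+09) = 98.84 dB.

99 dB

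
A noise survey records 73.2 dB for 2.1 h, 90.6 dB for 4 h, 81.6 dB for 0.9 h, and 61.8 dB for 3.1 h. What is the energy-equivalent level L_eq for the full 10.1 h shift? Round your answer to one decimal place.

86.7 dB

Weight each interval's intensity by its duration and average over T = 10.1 h:
Σ tᵢ·10^(Lᵢ/10) = 2.1·10^(73.2/10) + 4·10^(90.6/10) + 0.9·10^(81.6/10) + 3.1·10^(61.8/10) = 4.771e+09.
L_eq = 10·log₁₀(4.771e+09/10.1) = 86.74 dB.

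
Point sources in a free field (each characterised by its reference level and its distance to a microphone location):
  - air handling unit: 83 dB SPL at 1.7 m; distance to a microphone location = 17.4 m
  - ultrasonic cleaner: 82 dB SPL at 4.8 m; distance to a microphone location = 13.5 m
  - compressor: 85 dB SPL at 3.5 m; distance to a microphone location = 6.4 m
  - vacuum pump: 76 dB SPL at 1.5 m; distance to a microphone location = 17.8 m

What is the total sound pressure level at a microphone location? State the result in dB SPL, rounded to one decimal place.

Apply inverse-square spreading to bring every level to the receiver, then sum 10^(L/10).
air handling unit: 83 − 20·log₁₀(17.4/1.7) = 83 − 20.20 = 62.80 dB SPL.
ultrasonic cleaner: 82 − 20·log₁₀(13.5/4.8) = 82 − 8.98 = 73.02 dB SPL.
compressor: 85 − 20·log₁₀(6.4/3.5) = 85 − 5.24 = 79.76 dB SPL.
vacuum pump: 76 − 20·log₁₀(17.8/1.5) = 76 − 21.49 = 54.51 dB SPL.
Σ 10^(L/10) = 1.168e+08 → L_total = 10·log₁₀(1.168e+08) = 80.67 dB SPL.

80.7 dB SPL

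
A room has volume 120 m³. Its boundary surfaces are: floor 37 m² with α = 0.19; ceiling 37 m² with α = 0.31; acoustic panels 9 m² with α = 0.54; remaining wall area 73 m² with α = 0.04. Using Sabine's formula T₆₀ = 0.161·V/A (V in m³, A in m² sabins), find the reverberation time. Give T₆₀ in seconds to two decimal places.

Total absorption A = 37·0.19 + 37·0.31 + 9·0.54 + 73·0.04 = 26.28 m² sabins.
T₆₀ = 0.161·V/A = 0.161·120/26.28 = 0.735 s.

0.74 s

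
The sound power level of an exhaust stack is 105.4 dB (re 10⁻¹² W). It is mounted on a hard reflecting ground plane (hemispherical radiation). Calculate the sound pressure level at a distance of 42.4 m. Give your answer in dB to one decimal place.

L_p = L_w − 10·log₁₀(2π·r²) with r = 42.4 m.
2π·r² = 1.13e+04 m², 10·log₁₀ of that is 40.529 dB.
L_p = 105.4 − 40.529 = 64.87 dB.

64.9 dB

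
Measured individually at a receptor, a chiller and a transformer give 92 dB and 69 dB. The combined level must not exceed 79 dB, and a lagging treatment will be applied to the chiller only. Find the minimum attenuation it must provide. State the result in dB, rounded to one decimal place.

Everything except the chiller sums to 10^(69/10) = 7.943e+06 in linear terms, 69.00 dB.
To meet 79 dB overall, the treated chiller may contribute at most 10^(79/10) − 7.943e+06 = 7.149e+07, i.e. 78.54 dB.
Required insertion loss = 92 − 78.54 = 13.46 dB.

13.5 dB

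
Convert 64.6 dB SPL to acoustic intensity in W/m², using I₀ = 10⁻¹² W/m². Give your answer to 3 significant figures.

2.88e-06 W/m²

L = 10·log₁₀(I/I₀) ⇒ I = I₀·10^(L/10) = 10⁻¹² × 10^6.46.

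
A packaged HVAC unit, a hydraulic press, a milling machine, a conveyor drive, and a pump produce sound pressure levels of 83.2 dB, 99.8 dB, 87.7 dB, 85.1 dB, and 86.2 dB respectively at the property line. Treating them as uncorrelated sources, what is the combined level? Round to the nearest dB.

For uncorrelated sources the intensities add, so convert each level to linear form, sum, and take 10·log₁₀ of the total.
Σ 10^(L/10) = 10^(83.2/10) + 10^(99.8/10) + 10^(87.7/10) + 10^(85.1/10) + 10^(86.2/10) = 1.109e+10.
L_total = 10·log₁₀(1.109e+10) = 100.45 dB.

100 dB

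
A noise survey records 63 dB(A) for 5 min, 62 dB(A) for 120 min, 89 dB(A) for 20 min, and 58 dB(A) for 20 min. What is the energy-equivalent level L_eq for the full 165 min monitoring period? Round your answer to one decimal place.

The energy average is taken in the linear domain: L_eq = 10·log₁₀[(Σ tᵢ·10^(Lᵢ/10))/T], T = 165 min.
Σ tᵢ·10^(Lᵢ/10) = 5·10^(63/10) + 120·10^(62/10) + 20·10^(89/10) + 20·10^(58/10) = 1.610e+10.
L_eq = 10·log₁₀(1.610e+10/165) = 79.89 dB(A).

79.9 dB(A)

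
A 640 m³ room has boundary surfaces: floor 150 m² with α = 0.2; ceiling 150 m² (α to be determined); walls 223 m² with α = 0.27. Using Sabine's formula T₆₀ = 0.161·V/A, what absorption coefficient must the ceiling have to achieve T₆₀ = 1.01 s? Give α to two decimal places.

Required total absorption A = 0.161·640/1.01 = 102.02 m².
Absorption from the other surfaces = 150·0.2 + 223·0.27 = 90.21 m², so the ceiling must supply 11.81 m² over 150 m².
α = 11.81/150 = 0.079.

0.08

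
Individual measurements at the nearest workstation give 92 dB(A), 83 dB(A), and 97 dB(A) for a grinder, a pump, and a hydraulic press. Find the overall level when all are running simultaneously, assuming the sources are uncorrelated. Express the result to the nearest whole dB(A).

98 dB(A)

Incoherent sources combine by intensity addition: L_total = 10·log₁₀(Σ 10^(L_i/10)).
Σ 10^(L/10) = 10^(92/10) + 10^(83/10) + 10^(97/10) = 6.796e+09.
L_total = 10·log₁₀(6.796e+09) = 98.32 dB(A).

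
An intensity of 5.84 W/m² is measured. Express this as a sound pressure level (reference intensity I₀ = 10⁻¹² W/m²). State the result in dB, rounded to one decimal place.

Dividing by I₀ shifts the exponent by 12: I/I₀ = 5.84×10^12.
L = 10·(0.7664 + 12) = 127.66 dB.

127.7 dB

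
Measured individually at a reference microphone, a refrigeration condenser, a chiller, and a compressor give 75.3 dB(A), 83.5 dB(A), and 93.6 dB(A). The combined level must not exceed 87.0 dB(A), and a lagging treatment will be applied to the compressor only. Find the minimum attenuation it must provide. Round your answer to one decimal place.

9.7 dB

Fixed contribution from the other sources: Σ 10^(L/10) = 10^(75.3/10) + 10^(83.5/10) = 2.578e+08 (84.11 dB(A)).
The limit corresponds to 10^(87.0/10) = 5.012e+08; subtracting the fixed part leaves 2.434e+08 for the compressor, i.e. 83.86 dB(A).
Required insertion loss = 93.6 − 83.86 = 9.74 dB.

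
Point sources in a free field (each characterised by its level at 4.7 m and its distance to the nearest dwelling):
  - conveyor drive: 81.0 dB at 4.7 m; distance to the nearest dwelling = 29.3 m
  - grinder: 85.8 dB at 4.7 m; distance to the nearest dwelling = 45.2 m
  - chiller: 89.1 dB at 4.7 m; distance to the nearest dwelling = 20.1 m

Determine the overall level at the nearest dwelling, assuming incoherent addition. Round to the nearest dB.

77 dB

First find each source's level at the receiver (point-source: −20·log₁₀(r/r_ref)), then combine on an intensity basis.
conveyor drive: 81.0 − 20·log₁₀(29.3/4.7) = 81.0 − 15.90 = 65.10 dB.
grinder: 85.8 − 20·log₁₀(45.2/4.7) = 85.8 − 19.66 = 66.14 dB.
chiller: 89.1 − 20·log₁₀(20.1/4.7) = 89.1 − 12.62 = 76.48 dB.
Σ 10^(L/10) = 5.179e+07 → L_total = 10·log₁₀(5.179e+07) = 77.14 dB.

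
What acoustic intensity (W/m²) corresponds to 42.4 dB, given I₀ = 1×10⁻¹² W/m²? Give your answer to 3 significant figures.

1.74e-08 W/m²

I/I₀ = 10^(42.4/10) = 1.738e+04, so I = 1.738e+04 × 10⁻¹² W/m².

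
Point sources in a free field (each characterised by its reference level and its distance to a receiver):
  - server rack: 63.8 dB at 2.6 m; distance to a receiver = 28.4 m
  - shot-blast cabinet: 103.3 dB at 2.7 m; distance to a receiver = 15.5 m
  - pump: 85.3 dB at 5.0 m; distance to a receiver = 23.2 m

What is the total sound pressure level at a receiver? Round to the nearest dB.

Apply inverse-square spreading to bring every level to the receiver, then sum 10^(L/10).
server rack: 63.8 − 20·log₁₀(28.4/2.6) = 63.8 − 20.77 = 43.03 dB.
shot-blast cabinet: 103.3 − 20·log₁₀(15.5/2.7) = 103.3 − 15.18 = 88.12 dB.
pump: 85.3 − 20·log₁₀(23.2/5.0) = 85.3 − 13.33 = 71.97 dB.
Σ 10^(L/10) = 6.645e+08 → L_total = 10·log₁₀(6.645e+08) = 88.22 dB.

88 dB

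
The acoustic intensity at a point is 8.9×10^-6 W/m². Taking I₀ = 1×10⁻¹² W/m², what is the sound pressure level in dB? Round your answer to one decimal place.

I/I₀ = 8.9×10^-6/10⁻¹² = 8.9×10^6, and L = 10·log₁₀(I/I₀).
L = 10·(0.9494 + 6) = 69.49 dB.

69.5 dB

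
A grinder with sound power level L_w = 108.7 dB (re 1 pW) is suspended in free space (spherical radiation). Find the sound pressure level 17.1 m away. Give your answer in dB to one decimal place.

73.0 dB

The power spreads over a sphere of area 4π·r², so L_p = L_w − 10·log₁₀(4π·r²).
4π·r² = 3675 m², 10·log₁₀ of that is 35.652 dB.
L_p = 108.7 − 35.652 = 73.05 dB.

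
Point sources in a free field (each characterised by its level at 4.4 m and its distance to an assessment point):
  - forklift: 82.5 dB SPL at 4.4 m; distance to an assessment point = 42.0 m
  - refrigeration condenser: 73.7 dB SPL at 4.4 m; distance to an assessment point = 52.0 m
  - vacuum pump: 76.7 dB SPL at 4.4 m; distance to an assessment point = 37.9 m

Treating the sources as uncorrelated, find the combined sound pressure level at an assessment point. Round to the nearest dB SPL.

Apply inverse-square spreading to bring every level to the receiver, then sum 10^(L/10).
forklift: 82.5 − 20·log₁₀(42.0/4.4) = 82.5 − 19.60 = 62.90 dB SPL.
refrigeration condenser: 73.7 − 20·log₁₀(52.0/4.4) = 73.7 − 21.45 = 52.25 dB SPL.
vacuum pump: 76.7 − 20·log₁₀(37.9/4.4) = 76.7 − 18.70 = 58.00 dB SPL.
Σ 10^(L/10) = 2.750e+06 → L_total = 10·log₁₀(2.750e+06) = 64.39 dB SPL.

64 dB SPL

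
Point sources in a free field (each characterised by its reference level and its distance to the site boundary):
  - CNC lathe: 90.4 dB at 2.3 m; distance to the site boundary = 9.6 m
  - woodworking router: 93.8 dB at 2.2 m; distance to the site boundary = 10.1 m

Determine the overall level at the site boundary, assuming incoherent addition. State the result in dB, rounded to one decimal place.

82.5 dB

Propagate each source to the receiver with L = L_ref − 20·log₁₀(r/r_ref), then add intensities.
CNC lathe: 90.4 − 20·log₁₀(9.6/2.3) = 90.4 − 12.41 = 77.99 dB.
woodworking router: 93.8 − 20·log₁₀(10.1/2.2) = 93.8 − 13.24 = 80.56 dB.
Σ 10^(L/10) = 1.768e+08 → L_total = 10·log₁₀(1.768e+08) = 82.47 dB.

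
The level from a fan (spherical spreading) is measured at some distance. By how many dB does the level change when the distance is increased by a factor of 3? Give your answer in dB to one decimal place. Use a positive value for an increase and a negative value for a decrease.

-9.5 dB

A point source loses 6 dB per doubling of distance; generally ΔL = −20·log₁₀(r₂/r₁).
ΔL = −20·log₁₀(3) = -9.54 dB.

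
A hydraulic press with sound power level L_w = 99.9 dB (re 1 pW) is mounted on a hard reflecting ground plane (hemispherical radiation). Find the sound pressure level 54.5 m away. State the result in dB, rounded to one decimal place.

57.2 dB

Free-field hemispherical radiation: L_p = L_w − 10·log₁₀(2π·r²), r = 54.5 m.
2π·r² = 1.866e+04 m², 10·log₁₀ of that is 42.710 dB.
L_p = 99.9 − 42.710 = 57.19 dB.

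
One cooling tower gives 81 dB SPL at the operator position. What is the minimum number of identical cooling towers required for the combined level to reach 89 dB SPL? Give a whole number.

The shortfall is 89 − 81 = 8.0 dB, and N units add 10·log₁₀ N, so need 10·log₁₀ N ≥ 8.0.
N ≥ 10^(8.0/10) = 6.310, so N = 7.

7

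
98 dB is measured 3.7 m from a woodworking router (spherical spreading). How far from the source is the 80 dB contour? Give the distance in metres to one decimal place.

29.4 m

For a point source L₁ − L₂ = 20·log₁₀(r₂/r₁), so r₂ = r₁·10^((L₁−L₂)/20).
r₂ = 3.7·10^((98−80)/20) = 3.7·10^(18.0/20) = 29.39 m.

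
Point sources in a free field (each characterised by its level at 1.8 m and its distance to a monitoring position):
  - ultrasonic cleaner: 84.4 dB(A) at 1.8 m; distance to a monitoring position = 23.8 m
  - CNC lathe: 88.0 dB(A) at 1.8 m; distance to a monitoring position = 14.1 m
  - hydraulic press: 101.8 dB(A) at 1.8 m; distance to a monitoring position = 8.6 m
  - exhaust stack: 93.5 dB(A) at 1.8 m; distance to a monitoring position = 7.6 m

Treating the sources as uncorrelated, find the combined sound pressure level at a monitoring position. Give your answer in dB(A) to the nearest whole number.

First find each source's level at the receiver (point-source: −20·log₁₀(r/r_ref)), then combine on an intensity basis.
ultrasonic cleaner: 84.4 − 20·log₁₀(23.8/1.8) = 84.4 − 22.43 = 61.97 dB(A).
CNC lathe: 88.0 − 20·log₁₀(14.1/1.8) = 88.0 − 17.88 = 70.12 dB(A).
hydraulic press: 101.8 − 20·log₁₀(8.6/1.8) = 101.8 − 13.58 = 88.22 dB(A).
exhaust stack: 93.5 − 20·log₁₀(7.6/1.8) = 93.5 − 12.51 = 80.99 dB(A).
Σ 10^(L/10) = 8.005e+08 → L_total = 10·log₁₀(8.005e+08) = 89.03 dB(A).

89 dB(A)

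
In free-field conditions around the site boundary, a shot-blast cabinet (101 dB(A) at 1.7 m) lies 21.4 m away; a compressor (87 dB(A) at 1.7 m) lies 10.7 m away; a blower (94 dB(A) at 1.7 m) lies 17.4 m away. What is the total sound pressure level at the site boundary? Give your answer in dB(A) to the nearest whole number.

81 dB(A)

First find each source's level at the receiver (point-source: −20·log₁₀(r/r_ref)), then combine on an intensity basis.
shot-blast cabinet: 101 − 20·log₁₀(21.4/1.7) = 101 − 22.00 = 79.00 dB(A).
compressor: 87 − 20·log₁₀(10.7/1.7) = 87 − 15.98 = 71.02 dB(A).
blower: 94 − 20·log₁₀(17.4/1.7) = 94 − 20.20 = 73.80 dB(A).
Σ 10^(L/10) = 1.161e+08 → L_total = 10·log₁₀(1.161e+08) = 80.65 dB(A).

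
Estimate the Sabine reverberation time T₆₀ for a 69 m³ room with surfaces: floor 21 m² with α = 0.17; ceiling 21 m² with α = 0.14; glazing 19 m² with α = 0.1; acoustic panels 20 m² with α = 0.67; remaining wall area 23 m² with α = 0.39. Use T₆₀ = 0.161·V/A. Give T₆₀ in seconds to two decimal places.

0.36 s

Total absorption A = 21·0.17 + 21·0.14 + 19·0.1 + 20·0.67 + 23·0.39 = 30.78 m² sabins.
T₆₀ = 0.161·V/A = 0.161·69/30.78 = 0.361 s.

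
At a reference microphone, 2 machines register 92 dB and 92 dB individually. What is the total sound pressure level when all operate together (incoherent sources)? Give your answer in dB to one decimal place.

95.0 dB

Incoherent sources combine by intensity addition: L_total = 10·log₁₀(Σ 10^(L_i/10)).
Σ 10^(L/10) = 10^(92/10) + 10^(92/10) = 3.170e+09.
L_total = 10·log₁₀(3.170e+09) = 95.01 dB.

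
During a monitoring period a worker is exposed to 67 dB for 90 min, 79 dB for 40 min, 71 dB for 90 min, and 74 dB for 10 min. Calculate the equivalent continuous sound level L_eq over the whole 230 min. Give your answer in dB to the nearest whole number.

73 dB

The energy average is taken in the linear domain: L_eq = 10·log₁₀[(Σ tᵢ·10^(Lᵢ/10))/T], T = 230 min.
Σ tᵢ·10^(Lᵢ/10) = 90·10^(67/10) + 40·10^(79/10) + 90·10^(71/10) + 10·10^(74/10) = 5.013e+09.
L_eq = 10·log₁₀(5.013e+09/230) = 73.38 dB.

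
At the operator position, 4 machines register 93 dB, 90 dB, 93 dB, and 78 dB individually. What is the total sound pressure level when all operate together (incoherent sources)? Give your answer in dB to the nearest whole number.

97 dB

For uncorrelated sources the intensities add, so convert each level to linear form, sum, and take 10·log₁₀ of the total.
Σ 10^(L/10) = 10^(93/10) + 10^(90/10) + 10^(93/10) + 10^(78/10) = 5.054e+09.
L_total = 10·log₁₀(5.054e+09) = 97.04 dB.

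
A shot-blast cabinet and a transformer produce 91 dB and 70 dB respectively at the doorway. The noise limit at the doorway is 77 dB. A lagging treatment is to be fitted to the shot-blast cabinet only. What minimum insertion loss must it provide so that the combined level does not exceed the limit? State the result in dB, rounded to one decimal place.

The untreated sources together contribute 10^(70/10) = 1.000e+07, i.e. 70.00 dB.
The limit corresponds to 10^(77/10) = 5.012e+07; subtracting the fixed part leaves 4.012e+07 for the shot-blast cabinet, i.e. 76.03 dB.
Required insertion loss = 91 − 76.03 = 14.97 dB.

15.0 dB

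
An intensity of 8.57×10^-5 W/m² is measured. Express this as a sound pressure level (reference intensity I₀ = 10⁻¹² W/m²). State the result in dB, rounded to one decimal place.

79.3 dB

L = 10·log₁₀(I/I₀) = 10·log₁₀(8.57×10^-5/10⁻¹²) = 10·log₁₀(8.57×10^7).
L = 10·(0.9330 + 7) = 79.33 dB.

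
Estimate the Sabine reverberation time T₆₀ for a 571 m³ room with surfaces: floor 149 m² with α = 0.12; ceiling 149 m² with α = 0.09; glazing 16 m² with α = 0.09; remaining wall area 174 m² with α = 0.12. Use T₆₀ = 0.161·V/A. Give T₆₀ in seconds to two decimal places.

1.71 s

Total absorption A = 149·0.12 + 149·0.09 + 16·0.09 + 174·0.12 = 53.61 m² sabins.
T₆₀ = 0.161 × 571 / 53.61 = 1.715 s.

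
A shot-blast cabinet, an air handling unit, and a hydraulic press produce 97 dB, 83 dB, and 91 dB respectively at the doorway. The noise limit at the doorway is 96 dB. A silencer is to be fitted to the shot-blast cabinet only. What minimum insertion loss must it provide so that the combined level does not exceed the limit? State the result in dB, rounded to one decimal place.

3.0 dB

Everything except the shot-blast cabinet sums to 10^(83/10) + 10^(91/10) = 1.458e+09 in linear terms, 91.64 dB.
The limit corresponds to 10^(96/10) = 3.981e+09; subtracting the fixed part leaves 2.523e+09 for the shot-blast cabinet, i.e. 94.02 dB.
So the shot-blast cabinet must be reduced from 97 to 94.02 dB: IL = 2.98 dB.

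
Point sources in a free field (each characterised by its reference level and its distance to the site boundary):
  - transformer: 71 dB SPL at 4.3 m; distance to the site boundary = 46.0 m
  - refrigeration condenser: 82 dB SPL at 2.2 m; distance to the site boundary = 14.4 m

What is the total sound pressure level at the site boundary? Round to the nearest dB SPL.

First find each source's level at the receiver (point-source: −20·log₁₀(r/r_ref)), then combine on an intensity basis.
transformer: 71 − 20·log₁₀(46.0/4.3) = 71 − 20.59 = 50.41 dB SPL.
refrigeration condenser: 82 − 20·log₁₀(14.4/2.2) = 82 − 16.32 = 65.68 dB SPL.
Σ 10^(L/10) = 3.809e+06 → L_total = 10·log₁₀(3.809e+06) = 65.81 dB SPL.

66 dB SPL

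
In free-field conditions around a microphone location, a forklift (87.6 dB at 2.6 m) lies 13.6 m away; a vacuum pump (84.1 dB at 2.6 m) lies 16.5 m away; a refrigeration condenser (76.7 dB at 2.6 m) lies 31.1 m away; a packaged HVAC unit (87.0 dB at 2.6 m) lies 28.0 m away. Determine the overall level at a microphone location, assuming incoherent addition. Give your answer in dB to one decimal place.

75.1 dB

First find each source's level at the receiver (point-source: −20·log₁₀(r/r_ref)), then combine on an intensity basis.
forklift: 87.6 − 20·log₁₀(13.6/2.6) = 87.6 − 14.37 = 73.23 dB.
vacuum pump: 84.1 − 20·log₁₀(16.5/2.6) = 84.1 − 16.05 = 68.05 dB.
refrigeration condenser: 76.7 − 20·log₁₀(31.1/2.6) = 76.7 − 21.56 = 55.14 dB.
packaged HVAC unit: 87.0 − 20·log₁₀(28.0/2.6) = 87.0 − 20.64 = 66.36 dB.
Σ 10^(L/10) = 3.206e+07 → L_total = 10·log₁₀(3.206e+07) = 75.06 dB.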